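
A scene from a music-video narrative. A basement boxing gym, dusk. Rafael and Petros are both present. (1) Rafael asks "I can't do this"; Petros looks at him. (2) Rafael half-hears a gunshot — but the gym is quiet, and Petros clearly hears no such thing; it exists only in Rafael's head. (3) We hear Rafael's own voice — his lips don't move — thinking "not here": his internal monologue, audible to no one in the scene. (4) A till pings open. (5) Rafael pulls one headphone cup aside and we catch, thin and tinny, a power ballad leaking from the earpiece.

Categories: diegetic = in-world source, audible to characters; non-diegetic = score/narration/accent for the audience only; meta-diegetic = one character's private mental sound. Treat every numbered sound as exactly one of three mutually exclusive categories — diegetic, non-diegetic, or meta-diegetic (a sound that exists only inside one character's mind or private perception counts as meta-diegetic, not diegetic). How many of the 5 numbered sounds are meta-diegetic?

(1) on-screen dialogue — Rafael speaks and Petros is there to hear → diegetic.
(2) the sound is imagined by Rafael; nothing in the story world is producing it and Petros can't hear it → meta-diegetic.
Sound (3): internal monologue — inside Rafael's mind, not spoken into the scene, so meta-diegetic.
Sound (4): the sound comes from a till physically present in the location, so diegetic.
(5) the headphones are an on-screen source → diegetic.
Meta-diegetic: (2), (3) — that's 2.

2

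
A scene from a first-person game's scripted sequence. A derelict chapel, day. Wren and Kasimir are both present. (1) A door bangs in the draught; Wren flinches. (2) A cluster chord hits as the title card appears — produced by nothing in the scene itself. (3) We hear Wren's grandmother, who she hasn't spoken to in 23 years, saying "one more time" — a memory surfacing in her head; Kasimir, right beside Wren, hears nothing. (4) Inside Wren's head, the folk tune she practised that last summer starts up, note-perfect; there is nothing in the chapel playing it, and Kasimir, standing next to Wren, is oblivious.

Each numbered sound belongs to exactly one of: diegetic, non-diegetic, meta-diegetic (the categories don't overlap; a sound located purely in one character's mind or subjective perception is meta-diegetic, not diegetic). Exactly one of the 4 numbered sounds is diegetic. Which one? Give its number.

1

Sound (1): an in-world source (a door); characters could hear it, so diegetic.
(2) nothing in the scene produces it; it's an accent added for the audience → non-diegetic.
(3) is meta-diegetic: it's Wren's recollection rendered as sound; the other character can't hear it.
(4) is meta-diegetic: the music is a memory playing inside Wren's mind alone; no real-world source, Kasimir can't hear it.
Only (1) is diegetic.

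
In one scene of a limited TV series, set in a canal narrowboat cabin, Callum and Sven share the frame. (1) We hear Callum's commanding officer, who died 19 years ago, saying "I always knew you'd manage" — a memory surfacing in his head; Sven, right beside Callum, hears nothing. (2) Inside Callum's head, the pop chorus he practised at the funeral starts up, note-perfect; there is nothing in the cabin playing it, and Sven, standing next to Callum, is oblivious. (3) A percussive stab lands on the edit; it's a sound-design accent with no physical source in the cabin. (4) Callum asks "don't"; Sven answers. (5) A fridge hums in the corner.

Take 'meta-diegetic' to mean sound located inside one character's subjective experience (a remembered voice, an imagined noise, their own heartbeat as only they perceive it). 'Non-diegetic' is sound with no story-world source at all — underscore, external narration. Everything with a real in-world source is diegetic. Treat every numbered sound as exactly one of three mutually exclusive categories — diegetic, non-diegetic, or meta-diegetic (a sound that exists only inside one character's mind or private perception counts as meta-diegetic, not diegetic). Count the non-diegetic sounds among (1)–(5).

1

(1) is meta-diegetic: the voice is a memory playing only inside Callum's mind; Sven can't hear it.
(2) it lives in Callum's subjectivity, not in the cabin → meta-diegetic.
(3) nothing in the scene produces it; it's an accent added for the audience → non-diegetic.
(4) is diegetic: on-screen dialogue — Callum speaks and Sven is there to hear.
Sound (5): ambient/room sound belonging to the story's physical space, so diegetic.
So 1 of the 5 is non-diegetic: (3).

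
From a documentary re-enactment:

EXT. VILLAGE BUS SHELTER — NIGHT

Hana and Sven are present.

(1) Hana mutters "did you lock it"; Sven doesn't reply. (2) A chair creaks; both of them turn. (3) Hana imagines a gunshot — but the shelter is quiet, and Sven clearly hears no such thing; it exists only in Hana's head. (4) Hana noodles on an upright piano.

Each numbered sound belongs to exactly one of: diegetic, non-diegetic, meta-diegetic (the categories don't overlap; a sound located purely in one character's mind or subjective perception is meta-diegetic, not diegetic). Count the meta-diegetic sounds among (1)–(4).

1

Sound (1): Hana is a character speaking aloud in the scene, so diegetic.
(2) an in-world source (a chair); characters could hear it → diegetic.
Sound (3): subjective to Hana: the shelter is silent and Sven hears nothing, so meta-diegetic.
(4) the instrument and the performer are both in the scene → diegetic.
So 1 of the 4 is meta-diegetic: (3).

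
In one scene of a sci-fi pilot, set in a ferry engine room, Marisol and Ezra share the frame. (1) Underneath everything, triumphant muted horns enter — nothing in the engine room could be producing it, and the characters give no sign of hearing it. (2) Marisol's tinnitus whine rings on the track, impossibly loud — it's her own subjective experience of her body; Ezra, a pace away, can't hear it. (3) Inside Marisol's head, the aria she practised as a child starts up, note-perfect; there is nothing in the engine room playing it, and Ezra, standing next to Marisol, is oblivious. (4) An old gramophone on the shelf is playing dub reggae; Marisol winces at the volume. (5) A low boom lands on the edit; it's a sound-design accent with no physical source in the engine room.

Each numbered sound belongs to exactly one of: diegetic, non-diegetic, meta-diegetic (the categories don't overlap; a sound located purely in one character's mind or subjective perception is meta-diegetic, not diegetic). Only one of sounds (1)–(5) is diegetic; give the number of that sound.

4

(1) is non-diegetic: it has no source in the story world and no character can hear it — it's underscore.
(2) is meta-diegetic: it's Marisol's internal bodily sensation rendered as sound; only Marisol 'hears' it.
Sound (3): the music is a memory playing inside Marisol's mind alone; no real-world source, Ezra can't hear it, so meta-diegetic.
(4) is diegetic: an old gramophone is a physical source in the scene and Marisol reacts to it.
Sound (5): it's a sound-design accent with no in-world source; no one in the scene can hear it, so non-diegetic.
Only (4) is diegetic.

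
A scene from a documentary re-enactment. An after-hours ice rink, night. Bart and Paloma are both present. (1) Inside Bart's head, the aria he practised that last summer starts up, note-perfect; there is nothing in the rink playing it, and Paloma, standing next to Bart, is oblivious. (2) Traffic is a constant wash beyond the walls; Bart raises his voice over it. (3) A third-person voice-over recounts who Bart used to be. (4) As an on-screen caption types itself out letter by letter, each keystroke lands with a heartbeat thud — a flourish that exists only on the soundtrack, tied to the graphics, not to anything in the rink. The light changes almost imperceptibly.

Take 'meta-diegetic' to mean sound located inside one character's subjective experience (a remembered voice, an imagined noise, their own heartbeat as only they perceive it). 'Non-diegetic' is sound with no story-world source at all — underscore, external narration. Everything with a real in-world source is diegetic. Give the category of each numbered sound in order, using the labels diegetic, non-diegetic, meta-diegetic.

meta-diegetic, diegetic, non-diegetic, non-diegetic

(1) is meta-diegetic: remembered music, private to Bart — Paloma is oblivious because it isn't in the room.
(2) it's the actual ambient sound of the location → diegetic.
Sound (3): commentary laid over the scene from outside the fiction, so non-diegetic.
(4) is non-diegetic: sound married to a title/caption — outside the diegesis by definition.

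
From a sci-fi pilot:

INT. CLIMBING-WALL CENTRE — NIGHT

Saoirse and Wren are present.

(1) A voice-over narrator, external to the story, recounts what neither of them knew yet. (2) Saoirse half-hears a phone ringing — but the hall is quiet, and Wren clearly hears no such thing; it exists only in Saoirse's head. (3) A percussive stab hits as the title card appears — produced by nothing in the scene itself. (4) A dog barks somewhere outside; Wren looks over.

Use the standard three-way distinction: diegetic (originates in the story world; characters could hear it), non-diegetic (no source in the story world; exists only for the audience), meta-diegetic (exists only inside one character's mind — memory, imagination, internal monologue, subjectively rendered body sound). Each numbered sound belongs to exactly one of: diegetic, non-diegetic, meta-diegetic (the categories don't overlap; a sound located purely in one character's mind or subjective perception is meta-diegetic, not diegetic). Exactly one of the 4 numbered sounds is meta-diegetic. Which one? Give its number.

2

(1) is non-diegetic: the narrator exists outside the story world, addressing only the audience.
(2) is meta-diegetic: subjective to Saoirse: the hall is silent and Wren hears nothing.
(3) an editorial stinger — it belongs to the cut, not the story world → non-diegetic.
(4) is diegetic: a dog is a real object/event in the scene's world.
Only (2) is meta-diegetic.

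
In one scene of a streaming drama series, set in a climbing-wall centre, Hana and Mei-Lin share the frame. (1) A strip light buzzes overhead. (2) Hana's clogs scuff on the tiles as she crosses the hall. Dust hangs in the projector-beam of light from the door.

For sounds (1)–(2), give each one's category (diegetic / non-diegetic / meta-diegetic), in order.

diegetic, diegetic

(1) ambient/room sound belonging to the story's physical space → diegetic.
(2) Hana's footsteps are produced in the story world → diegetic.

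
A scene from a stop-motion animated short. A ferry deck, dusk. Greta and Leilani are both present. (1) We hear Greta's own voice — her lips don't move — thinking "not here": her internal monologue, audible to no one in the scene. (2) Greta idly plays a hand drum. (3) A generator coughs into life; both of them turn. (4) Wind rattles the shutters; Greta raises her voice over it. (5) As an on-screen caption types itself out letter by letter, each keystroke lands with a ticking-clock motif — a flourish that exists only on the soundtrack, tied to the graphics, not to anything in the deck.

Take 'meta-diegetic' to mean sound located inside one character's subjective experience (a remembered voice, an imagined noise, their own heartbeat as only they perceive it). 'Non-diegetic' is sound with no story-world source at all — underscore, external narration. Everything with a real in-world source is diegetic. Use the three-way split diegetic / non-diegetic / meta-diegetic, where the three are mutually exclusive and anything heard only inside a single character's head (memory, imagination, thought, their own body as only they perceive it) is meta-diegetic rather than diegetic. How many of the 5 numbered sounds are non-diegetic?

(1) is meta-diegetic: it's Greta's unspoken thought, heard only by the audience via her subjectivity.
(2) a character is playing a hand drum on screen → diegetic.
(3) the sound comes from a generator physically present in the location → diegetic.
Sound (4): ambient/room sound belonging to the story's physical space, so diegetic.
(5) is non-diegetic: sound married to a title/caption — outside the diegesis by definition.
Non-diegetic: (5) — that's 1.

1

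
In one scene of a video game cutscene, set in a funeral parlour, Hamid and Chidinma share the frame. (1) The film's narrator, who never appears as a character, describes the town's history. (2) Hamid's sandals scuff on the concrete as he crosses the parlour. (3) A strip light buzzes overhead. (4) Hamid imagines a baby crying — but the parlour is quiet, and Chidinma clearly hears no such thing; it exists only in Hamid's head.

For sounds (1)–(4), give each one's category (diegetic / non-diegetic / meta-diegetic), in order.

non-diegetic, diegetic, diegetic, meta-diegetic

Sound (1): commentary laid over the scene from outside the fiction, so non-diegetic.
Sound (2): Hamid's footsteps are produced in the story world, so diegetic.
(3) ambient/room sound belonging to the story's physical space → diegetic.
Sound (4): Hamid alone 'hears' it — an imagined sound, not present in the space, so meta-diegetic.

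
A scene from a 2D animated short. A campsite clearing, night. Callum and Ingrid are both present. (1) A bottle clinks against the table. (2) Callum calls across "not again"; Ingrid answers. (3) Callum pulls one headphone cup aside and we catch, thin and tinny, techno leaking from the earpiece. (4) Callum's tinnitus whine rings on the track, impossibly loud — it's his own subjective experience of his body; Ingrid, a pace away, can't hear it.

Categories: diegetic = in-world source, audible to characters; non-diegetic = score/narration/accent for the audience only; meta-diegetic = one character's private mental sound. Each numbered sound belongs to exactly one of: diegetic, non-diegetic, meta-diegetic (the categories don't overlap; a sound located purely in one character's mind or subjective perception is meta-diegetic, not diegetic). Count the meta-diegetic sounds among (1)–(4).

1

Sound (1): a bottle is a real object/event in the scene's world, so diegetic.
Sound (2): spoken by a character present in the story world, so diegetic.
(3) the earpiece is a real device on Callum's head — source music → diegetic.
(4) is meta-diegetic: it's Callum's internal bodily sensation rendered as sound; only Callum 'hears' it.
So 1 of the 4 is meta-diegetic: (4).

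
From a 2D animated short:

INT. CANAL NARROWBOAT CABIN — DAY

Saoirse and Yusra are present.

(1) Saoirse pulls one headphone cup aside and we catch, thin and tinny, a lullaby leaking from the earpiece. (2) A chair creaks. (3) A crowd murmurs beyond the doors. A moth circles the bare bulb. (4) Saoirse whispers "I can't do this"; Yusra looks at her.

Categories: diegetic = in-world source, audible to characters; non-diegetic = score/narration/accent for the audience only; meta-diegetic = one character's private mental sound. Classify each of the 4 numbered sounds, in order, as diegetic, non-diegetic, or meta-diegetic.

diegetic, diegetic, diegetic, diegetic

Sound (1): it's leaking from a physical pair of headphones in the scene, so diegetic.
(2) is diegetic: the sound comes from a chair physically present in the location.
(3) is diegetic: ambient/room sound belonging to the story's physical space.
Sound (4): Saoirse is a character speaking aloud in the scene, so diegetic.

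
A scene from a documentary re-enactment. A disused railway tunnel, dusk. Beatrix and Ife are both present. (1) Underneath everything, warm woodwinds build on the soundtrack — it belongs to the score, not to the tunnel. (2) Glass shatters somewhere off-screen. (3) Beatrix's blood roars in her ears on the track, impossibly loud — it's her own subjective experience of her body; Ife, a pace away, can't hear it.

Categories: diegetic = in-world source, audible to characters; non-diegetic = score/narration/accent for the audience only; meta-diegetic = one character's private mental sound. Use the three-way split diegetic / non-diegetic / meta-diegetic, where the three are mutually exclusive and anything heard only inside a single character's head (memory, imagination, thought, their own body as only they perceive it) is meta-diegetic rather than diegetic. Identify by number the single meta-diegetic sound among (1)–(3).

(1) it has no source in the story world and no character can hear it — it's underscore → non-diegetic.
(2) an in-world source (glass); characters could hear it → diegetic.
Sound (3): point-of-audition from inside Beatrix's body; not a sound in the room, so meta-diegetic.
Only (3) is meta-diegetic.

3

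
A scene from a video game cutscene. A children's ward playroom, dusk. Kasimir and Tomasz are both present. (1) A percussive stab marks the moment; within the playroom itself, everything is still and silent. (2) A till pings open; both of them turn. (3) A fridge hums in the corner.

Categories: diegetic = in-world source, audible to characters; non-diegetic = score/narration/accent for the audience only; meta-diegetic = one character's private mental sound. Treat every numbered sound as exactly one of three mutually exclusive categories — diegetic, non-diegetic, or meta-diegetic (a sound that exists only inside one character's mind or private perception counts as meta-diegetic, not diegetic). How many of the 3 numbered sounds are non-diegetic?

(1) it's a sound-design accent with no in-world source; no one in the scene can hear it → non-diegetic.
(2) is diegetic: an in-world source (a till); characters could hear it.
Sound (3): ambient/room sound belonging to the story's physical space, so diegetic.
So 1 of the 3 is non-diegetic: (1).

1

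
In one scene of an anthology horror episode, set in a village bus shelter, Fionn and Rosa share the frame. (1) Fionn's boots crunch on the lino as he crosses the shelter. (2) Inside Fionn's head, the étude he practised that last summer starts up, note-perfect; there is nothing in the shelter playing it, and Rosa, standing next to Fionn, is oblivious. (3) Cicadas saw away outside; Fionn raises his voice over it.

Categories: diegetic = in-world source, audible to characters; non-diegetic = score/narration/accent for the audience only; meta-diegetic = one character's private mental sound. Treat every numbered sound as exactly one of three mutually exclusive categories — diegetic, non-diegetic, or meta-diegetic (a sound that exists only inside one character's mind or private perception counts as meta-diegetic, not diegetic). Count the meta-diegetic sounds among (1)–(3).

1

(1) is diegetic: it's the physical sound of Fionn moving in the space.
(2) the music is a memory playing inside Fionn's mind alone; no real-world source, Rosa can't hear it → meta-diegetic.
(3) is diegetic: it's the actual ambient sound of the location.
Meta-diegetic: (2) — that's 1.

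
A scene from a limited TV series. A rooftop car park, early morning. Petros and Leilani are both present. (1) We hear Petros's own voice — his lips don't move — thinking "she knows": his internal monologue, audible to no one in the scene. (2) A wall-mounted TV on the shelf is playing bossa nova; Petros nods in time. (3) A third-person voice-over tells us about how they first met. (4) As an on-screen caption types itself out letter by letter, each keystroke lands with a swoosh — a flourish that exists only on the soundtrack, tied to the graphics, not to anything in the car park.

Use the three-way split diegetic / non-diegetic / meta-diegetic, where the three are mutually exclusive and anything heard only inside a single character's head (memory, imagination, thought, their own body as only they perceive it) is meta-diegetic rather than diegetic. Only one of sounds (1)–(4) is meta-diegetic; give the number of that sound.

1

(1) is meta-diegetic: it's Petros's unspoken thought, heard only by the audience via his subjectivity.
(2) the music comes from an on-screen device that Petros responds to → diegetic.
(3) is non-diegetic: the narrator exists outside the story world, addressing only the audience.
(4) it accompanies on-screen graphics, not anything inside the story world → non-diegetic.
Only (1) is meta-diegetic.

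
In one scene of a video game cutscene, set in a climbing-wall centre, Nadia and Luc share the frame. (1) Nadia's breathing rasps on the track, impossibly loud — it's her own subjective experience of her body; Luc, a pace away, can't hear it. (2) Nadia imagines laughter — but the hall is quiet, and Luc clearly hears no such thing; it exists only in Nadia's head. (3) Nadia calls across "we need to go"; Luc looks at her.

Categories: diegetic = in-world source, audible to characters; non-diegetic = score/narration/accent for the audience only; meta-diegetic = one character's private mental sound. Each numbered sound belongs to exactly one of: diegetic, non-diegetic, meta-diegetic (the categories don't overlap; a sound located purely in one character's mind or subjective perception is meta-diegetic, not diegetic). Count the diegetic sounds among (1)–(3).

1

(1) is meta-diegetic: a subjective body sound — Nadia's private perception, inaudible to Luc.
(2) subjective to Nadia: the hall is silent and Luc hears nothing → meta-diegetic.
(3) is diegetic: Nadia is a character speaking aloud in the scene.
Diegetic: (3) — that's 1.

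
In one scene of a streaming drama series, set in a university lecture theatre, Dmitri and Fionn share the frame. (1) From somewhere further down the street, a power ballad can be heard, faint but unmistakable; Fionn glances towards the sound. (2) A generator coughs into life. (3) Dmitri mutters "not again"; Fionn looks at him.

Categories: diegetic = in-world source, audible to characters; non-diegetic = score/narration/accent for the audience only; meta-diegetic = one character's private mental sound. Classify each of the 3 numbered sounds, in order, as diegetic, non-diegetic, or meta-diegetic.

diegetic, diegetic, diegetic

Sound (1): off-screen diegetic: the source is out of frame but still in the story's space, so diegetic.
Sound (2): a generator is a real object/event in the scene's world, so diegetic.
(3) is diegetic: on-screen dialogue — Dmitri speaks and Fionn is there to hear.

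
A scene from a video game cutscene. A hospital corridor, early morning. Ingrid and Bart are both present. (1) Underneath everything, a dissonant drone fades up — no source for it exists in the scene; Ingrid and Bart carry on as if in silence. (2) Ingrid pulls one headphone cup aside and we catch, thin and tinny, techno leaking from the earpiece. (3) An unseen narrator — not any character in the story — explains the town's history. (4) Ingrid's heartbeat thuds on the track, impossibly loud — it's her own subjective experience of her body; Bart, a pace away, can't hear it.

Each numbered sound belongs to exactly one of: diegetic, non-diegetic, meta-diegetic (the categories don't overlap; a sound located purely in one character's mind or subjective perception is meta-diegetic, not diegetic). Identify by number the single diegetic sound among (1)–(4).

(1) is non-diegetic: score with no on-screen or off-screen source; it exists for the audience alone.
(2) the headphones are an on-screen source → diegetic.
(3) commentary laid over the scene from outside the fiction → non-diegetic.
(4) is meta-diegetic: a subjective body sound — Ingrid's private perception, inaudible to Bart.
Only (2) is diegetic.

2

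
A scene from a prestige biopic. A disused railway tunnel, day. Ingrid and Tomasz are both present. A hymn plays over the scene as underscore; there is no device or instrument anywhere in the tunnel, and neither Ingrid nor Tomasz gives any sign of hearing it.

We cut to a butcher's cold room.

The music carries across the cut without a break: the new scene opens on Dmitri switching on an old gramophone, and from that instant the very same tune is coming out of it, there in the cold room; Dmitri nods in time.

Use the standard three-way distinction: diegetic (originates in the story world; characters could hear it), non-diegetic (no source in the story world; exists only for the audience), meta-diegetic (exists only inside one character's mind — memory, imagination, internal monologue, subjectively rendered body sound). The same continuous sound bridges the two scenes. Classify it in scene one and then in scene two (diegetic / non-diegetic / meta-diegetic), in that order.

Scene one: there's no in-world source anywhere and no character hears it — underscore for the audience only → non-diegetic.
Scene two: once Dmitri turns on an old gramophone, the music has a real source in the story world and Dmitri reacts to it → diegetic.

non-diegetic, diegetic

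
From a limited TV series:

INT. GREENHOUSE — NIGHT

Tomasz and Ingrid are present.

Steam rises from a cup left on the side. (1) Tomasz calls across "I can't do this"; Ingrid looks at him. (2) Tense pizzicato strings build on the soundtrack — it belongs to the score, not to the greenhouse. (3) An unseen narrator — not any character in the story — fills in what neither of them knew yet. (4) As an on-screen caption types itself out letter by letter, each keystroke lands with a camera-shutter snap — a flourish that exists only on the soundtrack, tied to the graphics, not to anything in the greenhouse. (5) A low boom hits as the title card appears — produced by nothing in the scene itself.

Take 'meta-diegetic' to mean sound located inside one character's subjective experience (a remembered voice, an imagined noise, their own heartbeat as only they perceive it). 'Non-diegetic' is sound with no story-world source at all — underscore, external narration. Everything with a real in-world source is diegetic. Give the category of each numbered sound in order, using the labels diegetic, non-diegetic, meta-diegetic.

(1) is diegetic: on-screen dialogue — Tomasz speaks and Ingrid is there to hear.
Sound (2): nothing in the greenhouse produces it and the characters don't hear it — pure soundtrack, so non-diegetic.
(3) the narrator exists outside the story world, addressing only the audience → non-diegetic.
(4) sound married to a title/caption — outside the diegesis by definition → non-diegetic.
(5) it's a sound-design accent with no in-world source; no one in the scene can hear it → non-diegetic.

diegetic, non-diegetic, non-diegetic, non-diegetic, non-diegetic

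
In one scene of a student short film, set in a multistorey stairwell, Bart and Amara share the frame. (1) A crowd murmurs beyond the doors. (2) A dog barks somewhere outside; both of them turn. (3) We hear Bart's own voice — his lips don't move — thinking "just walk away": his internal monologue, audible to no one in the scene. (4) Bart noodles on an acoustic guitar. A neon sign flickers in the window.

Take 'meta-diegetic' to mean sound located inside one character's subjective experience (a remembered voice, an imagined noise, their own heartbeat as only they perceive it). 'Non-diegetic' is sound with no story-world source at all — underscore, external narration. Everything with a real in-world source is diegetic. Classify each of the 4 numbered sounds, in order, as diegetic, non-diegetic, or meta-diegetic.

diegetic, diegetic, meta-diegetic, diegetic

Sound (1): ambient/room sound belonging to the story's physical space, so diegetic.
Sound (2): the sound comes from a dog physically present in the location, so diegetic.
(3) Bart's thought-voice: a private mental sound no other character can hear → meta-diegetic.
(4) the instrument and the performer are both in the scene → diegetic.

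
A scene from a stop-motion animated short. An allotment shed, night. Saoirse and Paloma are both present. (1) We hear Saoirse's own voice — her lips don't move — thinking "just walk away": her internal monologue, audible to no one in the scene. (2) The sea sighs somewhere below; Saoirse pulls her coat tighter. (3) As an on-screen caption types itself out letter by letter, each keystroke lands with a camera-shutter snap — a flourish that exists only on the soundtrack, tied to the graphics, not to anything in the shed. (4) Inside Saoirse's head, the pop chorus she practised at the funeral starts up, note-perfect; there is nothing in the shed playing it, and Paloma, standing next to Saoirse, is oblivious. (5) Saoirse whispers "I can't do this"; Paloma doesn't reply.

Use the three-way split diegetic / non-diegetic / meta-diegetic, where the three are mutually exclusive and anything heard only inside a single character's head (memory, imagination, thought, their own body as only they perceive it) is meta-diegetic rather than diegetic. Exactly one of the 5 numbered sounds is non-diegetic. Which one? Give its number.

(1) it's Saoirse's unspoken thought, heard only by the audience via her subjectivity → meta-diegetic.
(2) is diegetic: the sea is part of the location's real environment.
(3) the caption isn't part of the story world, so neither is the sound tied to it → non-diegetic.
Sound (4): the music is a memory playing inside Saoirse's mind alone; no real-world source, Paloma can't hear it, so meta-diegetic.
Sound (5): Saoirse is a character speaking aloud in the scene, so diegetic.
Only (3) is non-diegetic.

3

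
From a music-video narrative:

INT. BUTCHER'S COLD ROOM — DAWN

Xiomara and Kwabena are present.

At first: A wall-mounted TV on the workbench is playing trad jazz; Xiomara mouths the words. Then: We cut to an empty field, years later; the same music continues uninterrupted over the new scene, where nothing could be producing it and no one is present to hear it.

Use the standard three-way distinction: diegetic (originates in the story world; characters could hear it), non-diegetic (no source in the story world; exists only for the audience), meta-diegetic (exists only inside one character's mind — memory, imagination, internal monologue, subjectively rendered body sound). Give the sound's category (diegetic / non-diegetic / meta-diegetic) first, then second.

diegetic, non-diegetic

First: a wall-mounted TV is a real in-scene source and Xiomara reacts to it → diegetic.
Second: there is no longer any in-world source and no one can hear it — it has become underscore → non-diegetic.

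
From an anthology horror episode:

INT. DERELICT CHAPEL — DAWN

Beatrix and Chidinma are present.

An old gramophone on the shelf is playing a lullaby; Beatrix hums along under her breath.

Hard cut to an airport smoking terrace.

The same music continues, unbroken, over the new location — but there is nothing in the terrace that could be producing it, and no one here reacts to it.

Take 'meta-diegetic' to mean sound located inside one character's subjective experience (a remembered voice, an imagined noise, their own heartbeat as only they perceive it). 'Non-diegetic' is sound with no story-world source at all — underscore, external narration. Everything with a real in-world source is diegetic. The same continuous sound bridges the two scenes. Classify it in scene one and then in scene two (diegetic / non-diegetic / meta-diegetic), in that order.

Scene one: an old gramophone is an on-screen source and Beatrix reacts to it → diegetic.
Scene two: there is no source in the terrace and no one hears it — it's now underscore → non-diegetic.

diegetic, non-diegetic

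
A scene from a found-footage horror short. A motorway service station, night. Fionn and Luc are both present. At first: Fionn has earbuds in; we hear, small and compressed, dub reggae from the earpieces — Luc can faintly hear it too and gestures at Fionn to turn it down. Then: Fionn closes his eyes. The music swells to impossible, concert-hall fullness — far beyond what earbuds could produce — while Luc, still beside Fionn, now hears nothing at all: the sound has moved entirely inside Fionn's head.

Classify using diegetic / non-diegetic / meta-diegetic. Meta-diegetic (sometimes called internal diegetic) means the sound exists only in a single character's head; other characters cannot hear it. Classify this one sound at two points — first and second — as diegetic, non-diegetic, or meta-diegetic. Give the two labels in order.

First: the earbuds are a physical source both characters can hear → diegetic.
Second: the music now exists only as Fionn's subjective experience; Luc can no longer hear it → meta-diegetic.

diegetic, meta-diegetic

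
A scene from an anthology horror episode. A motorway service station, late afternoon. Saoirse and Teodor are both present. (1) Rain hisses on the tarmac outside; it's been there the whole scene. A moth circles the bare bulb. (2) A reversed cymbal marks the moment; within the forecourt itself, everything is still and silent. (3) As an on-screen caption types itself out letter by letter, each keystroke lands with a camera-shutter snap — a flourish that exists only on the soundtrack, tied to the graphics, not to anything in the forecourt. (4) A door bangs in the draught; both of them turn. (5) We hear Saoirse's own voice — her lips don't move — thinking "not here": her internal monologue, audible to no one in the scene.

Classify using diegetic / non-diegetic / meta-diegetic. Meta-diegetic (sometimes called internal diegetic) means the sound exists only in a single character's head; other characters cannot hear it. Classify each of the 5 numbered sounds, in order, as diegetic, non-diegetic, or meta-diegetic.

diegetic, non-diegetic, non-diegetic, diegetic, meta-diegetic

(1) is diegetic: rain is part of the location's real environment.
(2) is non-diegetic: nothing in the scene produces it; it's an accent added for the audience.
(3) is non-diegetic: the caption isn't part of the story world, so neither is the sound tied to it.
(4) an in-world source (a door); characters could hear it → diegetic.
(5) is meta-diegetic: Saoirse's thought-voice: a private mental sound no other character can hear.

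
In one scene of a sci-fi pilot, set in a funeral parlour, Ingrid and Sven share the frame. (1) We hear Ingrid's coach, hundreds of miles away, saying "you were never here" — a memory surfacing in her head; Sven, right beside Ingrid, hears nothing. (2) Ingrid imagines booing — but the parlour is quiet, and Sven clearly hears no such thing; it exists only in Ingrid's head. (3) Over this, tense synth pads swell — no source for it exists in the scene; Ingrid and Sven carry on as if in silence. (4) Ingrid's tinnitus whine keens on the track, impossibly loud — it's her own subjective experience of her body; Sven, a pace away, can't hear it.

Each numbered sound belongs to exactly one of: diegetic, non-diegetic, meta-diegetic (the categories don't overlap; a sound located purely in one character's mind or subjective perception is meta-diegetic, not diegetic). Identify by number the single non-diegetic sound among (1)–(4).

3

(1) is meta-diegetic: the voice is a memory playing only inside Ingrid's mind; Sven can't hear it.
Sound (2): the sound is imagined by Ingrid; nothing in the story world is producing it and Sven can't hear it, so meta-diegetic.
(3) is non-diegetic: nothing in the parlour produces it and the characters don't hear it — pure soundtrack.
(4) is meta-diegetic: point-of-audition from inside Ingrid's body; not a sound in the room.
Only (3) is non-diegetic.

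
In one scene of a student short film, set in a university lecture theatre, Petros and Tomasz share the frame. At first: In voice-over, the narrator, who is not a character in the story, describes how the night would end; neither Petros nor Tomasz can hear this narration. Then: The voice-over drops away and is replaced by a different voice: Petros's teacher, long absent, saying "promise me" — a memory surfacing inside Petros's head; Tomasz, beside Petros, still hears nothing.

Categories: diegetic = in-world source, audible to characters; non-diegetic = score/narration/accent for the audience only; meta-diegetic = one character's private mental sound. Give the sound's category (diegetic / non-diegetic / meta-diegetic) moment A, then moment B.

non-diegetic, meta-diegetic

Moment A: the external narrator addresses only the audience — outside the story world → non-diegetic.
Moment B: the replacement voice is a memory inside Petros's mind specifically → meta-diegetic.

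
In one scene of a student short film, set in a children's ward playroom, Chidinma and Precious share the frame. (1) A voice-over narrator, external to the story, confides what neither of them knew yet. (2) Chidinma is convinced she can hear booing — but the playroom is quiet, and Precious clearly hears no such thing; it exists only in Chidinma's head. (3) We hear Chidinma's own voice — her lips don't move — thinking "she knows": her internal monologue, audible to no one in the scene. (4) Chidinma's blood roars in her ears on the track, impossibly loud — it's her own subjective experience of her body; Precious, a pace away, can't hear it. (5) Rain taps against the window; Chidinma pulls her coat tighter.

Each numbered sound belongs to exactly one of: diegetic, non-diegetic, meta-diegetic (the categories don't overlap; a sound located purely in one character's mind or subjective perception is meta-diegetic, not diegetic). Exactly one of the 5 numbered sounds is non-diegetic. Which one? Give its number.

1

(1) is non-diegetic: commentary laid over the scene from outside the fiction.
(2) is meta-diegetic: subjective to Chidinma: the playroom is silent and Precious hears nothing.
(3) Chidinma's thought-voice: a private mental sound no other character can hear → meta-diegetic.
(4) a subjective body sound — Chidinma's private perception, inaudible to Precious → meta-diegetic.
(5) ambient/room sound belonging to the story's physical space → diegetic.
Only (1) is non-diegetic.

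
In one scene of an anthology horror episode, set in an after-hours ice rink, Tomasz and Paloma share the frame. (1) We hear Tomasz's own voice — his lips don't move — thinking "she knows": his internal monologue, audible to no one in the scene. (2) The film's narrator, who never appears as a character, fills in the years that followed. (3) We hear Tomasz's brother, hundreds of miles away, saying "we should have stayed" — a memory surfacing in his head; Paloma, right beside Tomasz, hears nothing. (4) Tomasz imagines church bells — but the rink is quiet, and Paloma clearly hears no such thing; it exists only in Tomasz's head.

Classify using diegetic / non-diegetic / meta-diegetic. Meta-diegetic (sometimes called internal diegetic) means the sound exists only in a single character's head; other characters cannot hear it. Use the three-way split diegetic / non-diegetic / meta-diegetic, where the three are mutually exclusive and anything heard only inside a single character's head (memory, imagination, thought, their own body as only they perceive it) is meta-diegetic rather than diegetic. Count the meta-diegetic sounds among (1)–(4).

Sound (1): it's Tomasz's unspoken thought, heard only by the audience via his subjectivity, so meta-diegetic.
Sound (2): the narrator exists outside the story world, addressing only the audience, so non-diegetic.
(3) is meta-diegetic: the voice is a memory playing only inside Tomasz's mind; Paloma can't hear it.
(4) is meta-diegetic: Tomasz alone 'hears' it — an imagined sound, not present in the space.
Meta-diegetic: (1), (3), (4) — that's 3.

3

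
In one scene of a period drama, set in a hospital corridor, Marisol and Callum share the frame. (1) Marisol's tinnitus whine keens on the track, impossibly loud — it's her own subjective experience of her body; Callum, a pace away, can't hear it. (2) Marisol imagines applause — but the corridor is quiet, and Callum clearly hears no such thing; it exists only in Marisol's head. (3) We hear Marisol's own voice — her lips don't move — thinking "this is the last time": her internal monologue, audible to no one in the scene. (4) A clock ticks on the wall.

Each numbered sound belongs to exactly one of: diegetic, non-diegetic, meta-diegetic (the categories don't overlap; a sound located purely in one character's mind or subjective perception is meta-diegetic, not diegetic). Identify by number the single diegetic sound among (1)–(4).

4

(1) is meta-diegetic: a subjective body sound — Marisol's private perception, inaudible to Callum.
(2) is meta-diegetic: Marisol alone 'hears' it — an imagined sound, not present in the space.
(3) it's Marisol's unspoken thought, heard only by the audience via her subjectivity → meta-diegetic.
(4) is diegetic: the sound comes from a clock physically present in the location.
Only (4) is diegetic.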